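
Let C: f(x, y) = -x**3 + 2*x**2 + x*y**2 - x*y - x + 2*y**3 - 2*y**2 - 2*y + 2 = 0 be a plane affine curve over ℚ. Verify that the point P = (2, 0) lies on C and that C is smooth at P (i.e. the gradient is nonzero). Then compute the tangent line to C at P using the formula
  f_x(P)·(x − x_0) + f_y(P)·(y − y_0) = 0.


Tangent line at P: -5*x - 4*y + 10 = 0.

Step 1: f(2, 0) = 0, so P lies on C.
Step 2: partial derivatives
  f_x(x, y) = -3*x**2 + 4*x + y**2 - y - 1, f_y(x, y) = 2*x*y - x + 6*y**2 - 4*y - 2.
  f_x(P) = -5, f_y(P) = -4 (gradient nonzero, so P is smooth).
Step 3: tangent line at P: -5·(x − 2) + -4·(y − 0) = 0.
Expanding: -5*x - 4*y + 10 = 0.


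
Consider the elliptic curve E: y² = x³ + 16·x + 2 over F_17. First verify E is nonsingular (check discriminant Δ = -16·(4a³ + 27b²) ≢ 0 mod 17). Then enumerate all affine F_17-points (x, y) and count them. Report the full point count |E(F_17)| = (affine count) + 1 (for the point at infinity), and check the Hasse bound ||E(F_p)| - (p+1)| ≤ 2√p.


Affine points = {(0, 6), (0, 11), (1, 6), (1, 11), (2, 5), (2, 12), (3, 3), (3, 14), (6, 5), (6, 12), (7, 7), (7, 10), (8, 8), (8, 9), (9, 5), (9, 12), (11, 8), (11, 9), (12, 1), (12, 16), (15, 8), (15, 9), (16, 6), (16, 11)}; affine count = 24; |E(F_17)| = 25.

Discriminant check: Δ ∝ 4a³ + 27b² = 4·16³ + 27·2² = 4·4096 + 27·4 ≡ 2 (mod 17). Nonzero ⇒ E is nonsingular.
For each x ∈ F_17, compute rhs = x³ + 16·x + 2 mod 17, then count y ∈ F_17 with y² ≡ rhs.
  x = 0: rhs = 2, matching y values: 6, 11 (2 points).
  x = 1: rhs = 2, matching y values: 6, 11 (2 points).
  x = 2: rhs = 8, matching y values: 5, 12 (2 points).
  x = 3: rhs = 9, matching y values: 3, 14 (2 points).
  x = 4: rhs = 11, matching y values: none (0 points).
  x = 5: rhs = 3, matching y values: none (0 points).
  x = 6: rhs = 8, matching y values: 5, 12 (2 points).
  x = 7: rhs = 15, matching y values: 7, 10 (2 points).
  x = 8: rhs = 13, matching y values: 8, 9 (2 points).
  x = 9: rhs = 8, matching y values: 5, 12 (2 points).
  x = 10: rhs = 6, matching y values: none (0 points).
  x = 11: rhs = 13, matching y values: 8, 9 (2 points).
  x = 12: rhs = 1, matching y values: 1, 16 (2 points).
  x = 13: rhs = 10, matching y values: none (0 points).
  x = 14: rhs = 12, matching y values: none (0 points).
  x = 15: rhs = 13, matching y values: 8, 9 (2 points).
  x = 16: rhs = 2, matching y values: 6, 11 (2 points).
Total affine count: 24.
Full point count |E(F_17)| = 24 + 1 = 25.
Hasse bound: |25 − (17+1)| = |7| = 7 ≤ 2√17 ≈ 8.2462 ✓.


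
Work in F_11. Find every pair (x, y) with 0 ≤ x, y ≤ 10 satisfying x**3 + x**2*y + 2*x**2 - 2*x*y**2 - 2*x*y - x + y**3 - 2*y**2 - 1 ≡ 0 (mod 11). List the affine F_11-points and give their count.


Affine F_11-points: {(0, 6), (1, 3), (3, 4), (4, 7), (5, 8), (6, 5), (6, 10), (9, 2), (10, 4)}; count = 9.

For each of the 121 pairs (x, y) ∈ F_11², evaluate f(x, y) mod 11. Record the zeros.
  x = 0: [0↦10, 1↦9, 2↦10, 3↦8, 4↦9, 5↦8, 6↦0, 7↦2, 8↦9, 9↦5, 10↦7]  zeros at y ∈ {6}
  x = 1: [0↦1, 1↦8, 2↦2, 3↦0, 4↦8, 5↦10, 6↦1, 7↦9, 8↦7, 9↦1, 10↦8]  zeros at y ∈ {3}
  x = 2: [0↦2, 1↦8, 2↦8, 3↦8, 4↦3, 5↦10, 6↦2, 7↦7, 8↦9, 9↦3, 10↦6]  zeros at y ∈ ∅
  x = 3: [0↦8, 1↦4, 2↦1, 3↦5, 4↦0, 5↦3, 6↦9, 7↦2, 8↦10, 9↦6, 10↦7]  zeros at y ∈ {4}
  x = 4: [0↦3, 1↦2, 2↦9, 3↦8, 4↦5, 5↦6, 6↦6, 7↦0, 8↦5, 9↦5, 10↦6]  zeros at y ∈ {7}
  x = 5: [0↦4, 1↦8, 2↦5, 3↦1, 4↦2, 5↦3, 6↦10, 7↦7, 8↦0, 9↦6, 10↦9]  zeros at y ∈ {8}
  x = 6: [0↦6, 1↦6, 2↦6, 3↦1, 4↦8, 5↦0, 6↦5, 7↦7, 8↦1, 9↦4, 10↦0]  zeros at y ∈ {5, 10}
  x = 7: [0↦4, 1↦2, 2↦7, 3↦3, 4↦7, 5↦3, 6↦8, 7↦6, 8↦3, 9↦5, 10↦7]  zeros at y ∈ ∅
  x = 8: [0↦4, 1↦2, 2↦3, 3↦2, 4↦5, 5↦7, 6↦3, 7↦10, 8↦1, 9↦4, 10↦3]  zeros at y ∈ ∅
  x = 9: [0↦1, 1↦1, 2↦0, 3↦4, 4↦8, 5↦7, 6↦7, 7↦3, 8↦1, 9↦7, 10↦5]  zeros at y ∈ {2}
  x = 10: [0↦1, 1↦5, 2↦4, 3↦4, 4↦0, 5↦9, 6↦4, 7↦2, 8↦9, 9↦9, 10↦8]  zeros at y ∈ {4}
Collecting zeros: affine points = {(0, 6), (1, 3), (3, 4), (4, 7), (5, 8), (6, 5), (6, 10), (9, 2), (10, 4)}.
Total count |C(F_11)_aff| = 9.


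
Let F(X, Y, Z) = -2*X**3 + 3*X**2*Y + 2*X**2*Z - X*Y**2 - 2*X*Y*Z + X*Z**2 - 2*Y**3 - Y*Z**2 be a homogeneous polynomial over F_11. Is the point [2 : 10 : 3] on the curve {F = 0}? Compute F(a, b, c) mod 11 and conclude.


F(2,10,3) ≡ 2 (mod 11); P is NOT on the curve.

Evaluate F(2, 10, 3) term-by-term (mod 11).
  -2*X**3 ↦ -2·8·1·1 = -16
  3*X**2*Y ↦ 3·4·10·1 = 120
  2*X**2*Z ↦ 2·4·1·3 = 24
  -X*Y**2 ↦ -1·2·100·1 = -200
  -2*X*Y*Z ↦ -2·2·10·3 = -120
  X*Z**2 ↦ 1·2·1·9 = 18
  -2*Y**3 ↦ -2·1·1000·1 = -2000
  -Y*Z**2 ↦ -1·1·10·9 = -90
Sum: F(2, 10, 3) = (-16) + (120) + (24) + (-200) + (-120) + (18) + (-2000) + (-90) = -2264.
Reducing mod 11: -2264 ≡ 2 (mod 11).
Since F(a, b, c) ≡ 2 ≠ 0 (mod 11), P does NOT lie on the curve.


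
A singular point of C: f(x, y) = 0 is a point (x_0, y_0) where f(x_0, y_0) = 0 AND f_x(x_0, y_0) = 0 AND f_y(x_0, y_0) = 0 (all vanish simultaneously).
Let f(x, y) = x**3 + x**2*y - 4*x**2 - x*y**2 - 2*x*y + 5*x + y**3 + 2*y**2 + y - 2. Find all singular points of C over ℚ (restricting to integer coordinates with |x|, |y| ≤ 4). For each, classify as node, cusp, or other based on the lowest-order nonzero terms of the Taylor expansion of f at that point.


Singular points: {(1, 0)}; classification: node.

Compute partial derivatives:
  f_x = 3*x**2 + 2*x*y - 8*x - y**2 - 2*y + 5.
  f_y = x**2 - 2*x*y - 2*x + 3*y**2 + 4*y + 1.
Scan x_0 ∈ {−4, ..., 4}. For each x_0, f_y(x_0, y) is a polynomial in y; find its integer roots y ∈ {−4, ..., 4}, then test f_x and f at those candidates.
  x = -4: f_y(-4, y) = 3*y**2 + 12*y + 25; no integer root y with |y| ≤ 4.
  x = -3: f_y(-3, y) = 3*y**2 + 10*y + 16; no integer root y with |y| ≤ 4.
  x = -2: f_y(-2, y) = 3*y**2 + 8*y + 9; no integer root y with |y| ≤ 4.
  x = -1: f_y(-1, y) = 3*y**2 + 6*y + 4; no integer root y with |y| ≤ 4.
  x = 0: f_y(0, y) = 3*y**2 + 4*y + 1; vanishes at y ∈ {-1}. (0, -1): f_x = 6 ≠ 0.
  x = 1: f_y(1, y) = 3*y**2 + 2*y; vanishes at y ∈ {0}. (1, 0): f_x = 0, f = 0 — SINGULAR.
  x = 2: f_y(2, y) = 3*y**2 + 1; no integer root y with |y| ≤ 4.
  x = 3: f_y(3, y) = 3*y**2 - 2*y + 4; no integer root y with |y| ≤ 4.
  x = 4: f_y(4, y) = 3*y**2 - 4*y + 9; no integer root y with |y| ≤ 4.
Only singular point on the grid: (1, 0).
Classify: substitute x = 1 + u, y = 0 + v and expand: f = u**3 + u**2*v - u**2 - u*v**2 + v**3 + v**2.
No constant or linear terms (consistent with a singular point). Quadratic part: -u**2 + v**2. Cubic part: u**3 + u**2*v - u*v**2 + v**3.
The quadratic part v**2 - u**2 = (v − u)(v + u) splits into two distinct linear factors, so there are two distinct tangent lines y − 0 = ±(x − 1) — this is a node (ordinary double point).
Classification: node.


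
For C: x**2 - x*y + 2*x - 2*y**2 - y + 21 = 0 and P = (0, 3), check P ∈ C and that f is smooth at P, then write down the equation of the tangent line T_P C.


Tangent line at P: -x - 13*y + 39 = 0.

Step 1: f(0, 3) = 0, so P lies on C.
Step 2: partial derivatives
  f_x(x, y) = 2*x - y + 2, f_y(x, y) = -x - 4*y - 1.
  f_x(P) = -1, f_y(P) = -13 (gradient nonzero, so P is smooth).
Step 3: tangent line at P: -1·(x − 0) + -13·(y − 3) = 0.
Expanding: -x - 13*y + 39 = 0.


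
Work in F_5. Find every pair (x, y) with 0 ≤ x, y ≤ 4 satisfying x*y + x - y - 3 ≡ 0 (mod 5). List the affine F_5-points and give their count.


Affine F_5-points: {(0, 2), (2, 1), (3, 0), (4, 3)}; count = 4.

For each of the 25 pairs (x, y) ∈ F_5², evaluate f(x, y) mod 5. Record the zeros.
  x = 0: [0↦2, 1↦1, 2↦0, 3↦4, 4↦3]  zeros at y ∈ {2}
  x = 1: [0↦3, 1↦3, 2↦3, 3↦3, 4↦3]  zeros at y ∈ ∅
  x = 2: [0↦4, 1↦0, 2↦1, 3↦2, 4↦3]  zeros at y ∈ {1}
  x = 3: [0↦0, 1↦2, 2↦4, 3↦1, 4↦3]  zeros at y ∈ {0}
  x = 4: [0↦1, 1↦4, 2↦2, 3↦0, 4↦3]  zeros at y ∈ {3}
Collecting zeros: affine points = {(0, 2), (2, 1), (3, 0), (4, 3)}.
Total count |C(F_5)_aff| = 4.


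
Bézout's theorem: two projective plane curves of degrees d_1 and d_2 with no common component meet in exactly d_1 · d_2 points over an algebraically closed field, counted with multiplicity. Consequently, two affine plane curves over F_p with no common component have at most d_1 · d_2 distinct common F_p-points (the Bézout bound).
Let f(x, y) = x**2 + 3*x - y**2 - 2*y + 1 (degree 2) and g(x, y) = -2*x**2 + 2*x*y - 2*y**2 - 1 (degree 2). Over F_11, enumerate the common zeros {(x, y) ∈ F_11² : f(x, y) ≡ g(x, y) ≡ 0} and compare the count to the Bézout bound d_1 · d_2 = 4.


Common zeros: ∅; count = 0; Bézout bound = 4.

deg(f) = 2, deg(g) = 2, so Bézout bound = 4.
Scan x ∈ F_11. For each x, list the y ∈ F_11 with f(x, y) ≡ 0 and those with g(x, y) ≡ 0 (mod 11); the common zeros in that column are the intersection.
  x = 0: f ≡ 0 at y ∈ ∅; g ≡ 0 at y ∈ {4, 7}; common: ∅.
  x = 1: f ≡ 0 at y ∈ ∅; g ≡ 0 at y ∈ ∅; common: ∅.
  x = 2: f ≡ 0 at y ∈ {0, 9}; g ≡ 0 at y ∈ ∅; common: ∅.
  x = 3: f ≡ 0 at y ∈ {2, 7}; g ≡ 0 at y ∈ {6, 8}; common: ∅.
  x = 4: f ≡ 0 at y ∈ ∅; g ≡ 0 at y ∈ {0, 4}; common: ∅.
  x = 5: f ≡ 0 at y ∈ {2, 7}; g ≡ 0 at y ∈ {8}; common: ∅.
  x = 6: f ≡ 0 at y ∈ {0, 9}; g ≡ 0 at y ∈ {3}; common: ∅.
  x = 7: f ≡ 0 at y ∈ ∅; g ≡ 0 at y ∈ {0, 7}; common: ∅.
  x = 8: f ≡ 0 at y ∈ ∅; g ≡ 0 at y ∈ {3, 5}; common: ∅.
  x = 9: f ≡ 0 at y ∈ {10}; g ≡ 0 at y ∈ ∅; common: ∅.
  x = 10: f ≡ 0 at y ∈ {10}; g ≡ 0 at y ∈ ∅; common: ∅.
Collecting: common zeros = ∅, so the count is 0.
Comparison with the Bézout bound: 0 ≤ 4 = deg(f)·deg(g), as expected for curves with no common component (the affine F_11-count falls short of the bound because intersections may lie at infinity, over extension fields, or carry multiplicity).


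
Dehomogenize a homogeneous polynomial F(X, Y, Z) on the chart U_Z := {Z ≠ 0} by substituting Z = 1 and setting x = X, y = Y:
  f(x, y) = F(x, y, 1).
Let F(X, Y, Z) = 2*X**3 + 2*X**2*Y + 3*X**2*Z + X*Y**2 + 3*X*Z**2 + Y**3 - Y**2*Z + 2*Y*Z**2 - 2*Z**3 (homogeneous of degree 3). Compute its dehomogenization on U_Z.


f(x, y) = 2*x**3 + 2*x**2*y + 3*x**2 + x*y**2 + 3*x + y**3 - y**2 + 2*y - 2

On U_Z we set Z = 1. Each monomial c·X^i·Y^j·Z^k in F becomes c·x^i·y^j·1^k = c·x^i·y^j.
Substituting Z = 1: F(X, Y, 1) = 2*x**3 + 2*x**2*y + 3*x**2 + x*y**2 + 3*x + y**3 - y**2 + 2*y - 2.
Note: deg(f) ≤ deg(F) = 3; strict inequality happens when F is divisible by Z (lost terms).


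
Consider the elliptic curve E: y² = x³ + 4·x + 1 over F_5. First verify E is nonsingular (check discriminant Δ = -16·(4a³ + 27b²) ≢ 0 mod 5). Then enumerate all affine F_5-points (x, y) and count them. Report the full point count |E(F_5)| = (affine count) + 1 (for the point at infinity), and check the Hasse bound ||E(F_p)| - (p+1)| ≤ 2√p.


Affine points = {(0, 1), (0, 4), (1, 1), (1, 4), (3, 0), (4, 1), (4, 4)}; affine count = 7; |E(F_5)| = 8.

Discriminant check: Δ ∝ 4a³ + 27b² = 4·4³ + 27·1² = 4·64 + 27·1 ≡ 3 (mod 5). Nonzero ⇒ E is nonsingular.
For each x ∈ F_5, compute rhs = x³ + 4·x + 1 mod 5, then count y ∈ F_5 with y² ≡ rhs.
  x = 0: rhs = 1, matching y values: 1, 4 (2 points).
  x = 1: rhs = 1, matching y values: 1, 4 (2 points).
  x = 2: rhs = 2, matching y values: none (0 points).
  x = 3: rhs = 0, matching y values: 0 (1 points).
  x = 4: rhs = 1, matching y values: 1, 4 (2 points).
Total affine count: 7.
Full point count |E(F_5)| = 7 + 1 = 8.
Hasse bound: |8 − (5+1)| = |2| = 2 ≤ 2√5 ≈ 4.4721 ✓.


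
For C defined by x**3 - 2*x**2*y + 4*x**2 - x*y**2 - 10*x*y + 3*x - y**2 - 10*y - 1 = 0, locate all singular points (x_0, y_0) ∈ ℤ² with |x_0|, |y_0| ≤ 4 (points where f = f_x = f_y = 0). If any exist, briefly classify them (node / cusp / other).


Singular points: {(-2, -1)}; classification: cusp.

Compute partial derivatives:
  f_x = 3*x**2 - 4*x*y + 8*x - y**2 - 10*y + 3.
  f_y = -2*x**2 - 2*x*y - 10*x - 2*y - 10.
Scan x_0 ∈ {−4, ..., 4}. For each x_0, f_y(x_0, y) is a polynomial in y; find its integer roots y ∈ {−4, ..., 4}, then test f_x and f at those candidates.
  x = -4: f_y(-4, y) = 6*y - 2; no integer root y with |y| ≤ 4.
  x = -3: f_y(-3, y) = 4*y + 2; no integer root y with |y| ≤ 4.
  x = -2: f_y(-2, y) = 2*y + 2; vanishes at y ∈ {-1}. (-2, -1): f_x = 0, f = 0 — SINGULAR.
  x = -1: f_y(-1, y) = -2; no integer root y with |y| ≤ 4.
  x = 0: f_y(0, y) = -2*y - 10; no integer root y with |y| ≤ 4.
  x = 1: f_y(1, y) = -4*y - 22; no integer root y with |y| ≤ 4.
  x = 2: f_y(2, y) = -6*y - 38; no integer root y with |y| ≤ 4.
  x = 3: f_y(3, y) = -8*y - 58; no integer root y with |y| ≤ 4.
  x = 4: f_y(4, y) = -10*y - 82; no integer root y with |y| ≤ 4.
Only singular point on the grid: (-2, -1).
Classify: substitute x = -2 + u, y = -1 + v and expand: f = u**3 - 2*u**2*v - u*v**2 + v**2.
No constant or linear terms (consistent with a singular point). Quadratic part: v**2. Cubic part: u**3 - 2*u**2*v - u*v**2.
The quadratic part v**2 is a perfect square, so there is a single (double) tangent line v = 0, i.e. y = -1. Restricting the cubic part to that line (v = 0) leaves u**3 ≠ 0, so f is not divisible by v and the branch is v² ≈ -u**3 to lowest order — this is a cusp.
Classification: cusp.


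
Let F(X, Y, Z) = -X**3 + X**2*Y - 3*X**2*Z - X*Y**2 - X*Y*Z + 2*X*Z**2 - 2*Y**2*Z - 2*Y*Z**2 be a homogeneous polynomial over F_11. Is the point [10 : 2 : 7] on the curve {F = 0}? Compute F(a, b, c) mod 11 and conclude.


F(10,2,7) ≡ 2 (mod 11); P is NOT on the curve.

Evaluate F(10, 2, 7) term-by-term (mod 11).
  -X**3 ↦ -1·1000·1·1 = -1000
  X**2*Y ↦ 1·100·2·1 = 200
  -3*X**2*Z ↦ -3·100·1·7 = -2100
  -X*Y**2 ↦ -1·10·4·1 = -40
  -X*Y*Z ↦ -1·10·2·7 = -140
  2*X*Z**2 ↦ 2·10·1·49 = 980
  -2*Y**2*Z ↦ -2·1·4·7 = -56
  -2*Y*Z**2 ↦ -2·1·2·49 = -196
Sum: F(10, 2, 7) = (-1000) + (200) + (-2100) + (-40) + (-140) + (980) + (-56) + (-196) = -2352.
Reducing mod 11: -2352 ≡ 2 (mod 11).
Since F(a, b, c) ≡ 2 ≠ 0 (mod 11), P does NOT lie on the curve.


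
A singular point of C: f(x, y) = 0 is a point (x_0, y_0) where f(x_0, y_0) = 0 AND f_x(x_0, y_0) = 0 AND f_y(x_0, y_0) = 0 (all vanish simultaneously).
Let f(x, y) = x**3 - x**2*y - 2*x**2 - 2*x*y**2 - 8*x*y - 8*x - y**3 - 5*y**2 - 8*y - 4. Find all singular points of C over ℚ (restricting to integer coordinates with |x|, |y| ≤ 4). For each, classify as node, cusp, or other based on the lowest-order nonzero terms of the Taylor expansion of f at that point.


Singular points: {(0, -2)}; classification: cusp.

Compute partial derivatives:
  f_x = 3*x**2 - 2*x*y - 4*x - 2*y**2 - 8*y - 8.
  f_y = -x**2 - 4*x*y - 8*x - 3*y**2 - 10*y - 8.
Scan x_0 ∈ {−4, ..., 4}. For each x_0, f_y(x_0, y) is a polynomial in y; find its integer roots y ∈ {−4, ..., 4}, then test f_x and f at those candidates.
  x = -4: f_y(-4, y) = -3*y**2 + 6*y + 8; no integer root y with |y| ≤ 4.
  x = -3: f_y(-3, y) = -3*y**2 + 2*y + 7; no integer root y with |y| ≤ 4.
  x = -2: f_y(-2, y) = -3*y**2 - 2*y + 4; no integer root y with |y| ≤ 4.
  x = -1: f_y(-1, y) = -3*y**2 - 6*y - 1; no integer root y with |y| ≤ 4.
  x = 0: f_y(0, y) = -3*y**2 - 10*y - 8; vanishes at y ∈ {-2}. (0, -2): f_x = 0, f = 0 — SINGULAR.
  x = 1: f_y(1, y) = -3*y**2 - 14*y - 17; no integer root y with |y| ≤ 4.
  x = 2: f_y(2, y) = -3*y**2 - 18*y - 28; no integer root y with |y| ≤ 4.
  x = 3: f_y(3, y) = -3*y**2 - 22*y - 41; no integer root y with |y| ≤ 4.
  x = 4: f_y(4, y) = -3*y**2 - 26*y - 56; vanishes at y ∈ {-4}. (4, -4): f_x = 56 ≠ 0.
Only singular point on the grid: (0, -2).
Classify: substitute x = 0 + u, y = -2 + v and expand: f = u**3 - u**2*v - 2*u*v**2 - v**3 + v**2.
No constant or linear terms (consistent with a singular point). Quadratic part: v**2. Cubic part: u**3 - u**2*v - 2*u*v**2 - v**3.
The quadratic part v**2 is a perfect square, so there is a single (double) tangent line v = 0, i.e. y = -2. Restricting the cubic part to that line (v = 0) leaves u**3 ≠ 0, so f is not divisible by v and the branch is v² ≈ -u**3 to lowest order — this is a cusp.
Classification: cusp.


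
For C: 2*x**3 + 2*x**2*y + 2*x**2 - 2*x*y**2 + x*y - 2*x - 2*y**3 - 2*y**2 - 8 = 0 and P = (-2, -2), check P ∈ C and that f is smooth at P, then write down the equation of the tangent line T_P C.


Tangent line at P: 20*x - 26*y - 12 = 0.

Step 1: f(-2, -2) = 0, so P lies on C.
Step 2: partial derivatives
  f_x(x, y) = 6*x**2 + 4*x*y + 4*x - 2*y**2 + y - 2, f_y(x, y) = 2*x**2 - 4*x*y + x - 6*y**2 - 4*y.
  f_x(P) = 20, f_y(P) = -26 (gradient nonzero, so P is smooth).
Step 3: tangent line at P: 20·(x − -2) + -26·(y − -2) = 0.
Expanding: 20*x - 26*y - 12 = 0.


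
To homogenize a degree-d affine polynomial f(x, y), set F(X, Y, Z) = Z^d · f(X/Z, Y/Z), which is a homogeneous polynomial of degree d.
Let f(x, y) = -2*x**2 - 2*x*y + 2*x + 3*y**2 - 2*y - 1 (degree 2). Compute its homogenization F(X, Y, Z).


F(X, Y, Z) = -2*X**2 - 2*X*Y + 2*X*Z + 3*Y**2 - 2*Y*Z - Z**2

deg(f) = 2.
Substitute x = X/Z, y = Y/Z into f, then multiply by Z^2.
  monomial -2·x^2·y^0 ↦ -2·X^2·Y^0·Z^0.
  monomial -2·x^1·y^1 ↦ -2·X^1·Y^1·Z^0.
  monomial 2·x^1·y^0 ↦ 2·X^1·Y^0·Z^1.
  monomial 3·x^0·y^2 ↦ 3·X^0·Y^2·Z^0.
  monomial -2·x^0·y^1 ↦ -2·X^0·Y^1·Z^1.
  monomial -1·x^0·y^0 ↦ -1·X^0·Y^0·Z^2.
Collecting: F(X, Y, Z) = -2*X**2 - 2*X*Y + 2*X*Z + 3*Y**2 - 2*Y*Z - Z**2.


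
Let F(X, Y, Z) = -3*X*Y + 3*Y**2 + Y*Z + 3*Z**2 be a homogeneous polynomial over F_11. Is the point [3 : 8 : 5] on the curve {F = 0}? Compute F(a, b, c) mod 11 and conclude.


F(3,8,5) ≡ 4 (mod 11); P is NOT on the curve.

Evaluate F(3, 8, 5) term-by-term (mod 11).
  -3*X*Y ↦ -3·3·8·1 = -72
  3*Y**2 ↦ 3·1·64·1 = 192
  Y*Z ↦ 1·1·8·5 = 40
  3*Z**2 ↦ 3·1·1·25 = 75
Sum: F(3, 8, 5) = (-72) + (192) + (40) + (75) = 235.
Reducing mod 11: 235 ≡ 4 (mod 11).
Since F(a, b, c) ≡ 4 ≠ 0 (mod 11), P does NOT lie on the curve.


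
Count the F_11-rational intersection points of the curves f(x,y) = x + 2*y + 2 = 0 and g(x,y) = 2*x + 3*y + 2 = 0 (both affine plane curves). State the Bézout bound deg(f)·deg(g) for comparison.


Common zeros: {(2, 9)}; count = 1; Bézout bound = 1.

deg(f) = 1, deg(g) = 1, so Bézout bound = 1.
Scan x ∈ F_11. For each x, list the y ∈ F_11 with f(x, y) ≡ 0 and those with g(x, y) ≡ 0 (mod 11); the common zeros in that column are the intersection.
  x = 0: f ≡ 0 at y ∈ {10}; g ≡ 0 at y ∈ {3}; common: ∅.
  x = 1: f ≡ 0 at y ∈ {4}; g ≡ 0 at y ∈ {6}; common: ∅.
  x = 2: f ≡ 0 at y ∈ {9}; g ≡ 0 at y ∈ {9}; common: {9}.
  x = 3: f ≡ 0 at y ∈ {3}; g ≡ 0 at y ∈ {1}; common: ∅.
  x = 4: f ≡ 0 at y ∈ {8}; g ≡ 0 at y ∈ {4}; common: ∅.
  x = 5: f ≡ 0 at y ∈ {2}; g ≡ 0 at y ∈ {7}; common: ∅.
  x = 6: f ≡ 0 at y ∈ {7}; g ≡ 0 at y ∈ {10}; common: ∅.
  x = 7: f ≡ 0 at y ∈ {1}; g ≡ 0 at y ∈ {2}; common: ∅.
  x = 8: f ≡ 0 at y ∈ {6}; g ≡ 0 at y ∈ {5}; common: ∅.
  x = 9: f ≡ 0 at y ∈ {0}; g ≡ 0 at y ∈ {8}; common: ∅.
  x = 10: f ≡ 0 at y ∈ {5}; g ≡ 0 at y ∈ {0}; common: ∅.
Collecting: common zeros = {(2, 9)}, so the count is 1.
Comparison with the Bézout bound: 1 ≤ 1 = deg(f)·deg(g), as expected for curves with no common component (the bound is attained).


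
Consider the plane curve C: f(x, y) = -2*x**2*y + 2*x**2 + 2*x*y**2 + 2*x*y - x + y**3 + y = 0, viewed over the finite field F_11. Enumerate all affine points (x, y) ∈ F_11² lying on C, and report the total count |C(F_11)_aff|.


Affine F_11-points: {(0, 0), (1, 8), (3, 1), (4, 2), (5, 7), (6, 0), (7, 2), (7, 7), (7, 10), (10, 8)}; count = 10.

For each of the 121 pairs (x, y) ∈ F_11², evaluate f(x, y) mod 11. Record the zeros.
  x = 0: [0↦0, 1↦2, 2↦10, 3↦8, 4↦2, 5↦9, 6↦2, 7↦9, 8↦3, 9↦1, 10↦9]  zeros at y ∈ {0}
  x = 1: [0↦1, 1↦5, 2↦8, 3↦5, 4↦2, 5↦5, 6↦9, 7↦9, 8↦0, 9↦10, 10↦1]  zeros at y ∈ {8}
  x = 2: [0↦6, 1↦8, 2↦2, 3↦5, 4↦1, 5↦7, 6↦7, 7↦7, 8↦2, 9↦9, 10↦1]  zeros at y ∈ ∅
  x = 3: [0↦4, 1↦0, 2↦3, 3↦8, 4↦10, 5↦4, 6↦7, 7↦3, 8↦9, 9↦9, 10↦9]  zeros at y ∈ {1}
  x = 4: [0↦6, 1↦3, 2↦0, 3↦3, 4↦7, 5↦7, 6↦9, 7↦8, 8↦10, 9↦10, 10↦3]  zeros at y ∈ {2}
  x = 5: [0↦1, 1↦6, 2↦4, 3↦1, 4↦3, 5↦5, 6↦2, 7↦0, 8↦5, 9↦1, 10↦5]  zeros at y ∈ {7}
  x = 6: [0↦0, 1↦9, 2↦4, 3↦2, 4↦9, 5↦9, 6↦8, 7↦1, 8↦5, 9↦4, 10↦4]  zeros at y ∈ {0}
  x = 7: [0↦3, 1↦1, 2↦0, 3↦6, 4↦3, 5↦8, 6↦5, 7↦0, 8↦10, 9↦8, 10↦0]  zeros at y ∈ {2, 7, 10}
  x = 8: [0↦10, 1↦4, 2↦3, 3↦2, 4↦7, 5↦2, 6↦4, 7↦8, 8↦9, 9↦2, 10↦4]  zeros at y ∈ ∅
  x = 9: [0↦10, 1↦7, 2↦2, 3↦1, 4↦10, 5↦2, 6↦5, 7↦3, 8↦2, 9↦8, 10↦5]  zeros at y ∈ ∅
  x = 10: [0↦3, 1↦10, 2↦8, 3↦3, 4↦1, 5↦8, 6↦8, 7↦7, 8↦0, 9↦4, 10↦3]  zeros at y ∈ {8}
Collecting zeros: affine points = {(0, 0), (1, 8), (3, 1), (4, 2), (5, 7), (6, 0), (7, 2), (7, 7), (7, 10), (10, 8)}.
Total count |C(F_11)_aff| = 10.


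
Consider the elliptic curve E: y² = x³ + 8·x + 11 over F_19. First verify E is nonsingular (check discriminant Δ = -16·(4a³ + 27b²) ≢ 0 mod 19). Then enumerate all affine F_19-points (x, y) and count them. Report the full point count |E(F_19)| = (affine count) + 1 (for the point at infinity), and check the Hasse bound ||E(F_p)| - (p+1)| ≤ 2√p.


Affine points = {(0, 7), (0, 12), (1, 1), (1, 18), (2, 4), (2, 15), (3, 9), (3, 10), (5, 9), (5, 10), (6, 3), (6, 16), (7, 7), (7, 12), (8, 6), (8, 13), (11, 9), (11, 10), (12, 7), (12, 12), (14, 6), (14, 13), (16, 6), (16, 13), (17, 5), (17, 14)}; affine count = 26; |E(F_19)| = 27.

Discriminant check: Δ ∝ 4a³ + 27b² = 4·8³ + 27·11² = 4·512 + 27·121 ≡ 14 (mod 19). Nonzero ⇒ E is nonsingular.
For each x ∈ F_19, compute rhs = x³ + 8·x + 11 mod 19, then count y ∈ F_19 with y² ≡ rhs.
  x = 0: rhs = 11, matching y values: 7, 12 (2 points).
  x = 1: rhs = 1, matching y values: 1, 18 (2 points).
  x = 2: rhs = 16, matching y values: 4, 15 (2 points).
  x = 3: rhs = 5, matching y values: 9, 10 (2 points).
  x = 4: rhs = 12, matching y values: none (0 points).
  x = 5: rhs = 5, matching y values: 9, 10 (2 points).
  x = 6: rhs = 9, matching y values: 3, 16 (2 points).
  x = 7: rhs = 11, matching y values: 7, 12 (2 points).
  x = 8: rhs = 17, matching y values: 6, 13 (2 points).
  x = 9: rhs = 14, matching y values: none (0 points).
  x = 10: rhs = 8, matching y values: none (0 points).
  x = 11: rhs = 5, matching y values: 9, 10 (2 points).
  x = 12: rhs = 11, matching y values: 7, 12 (2 points).
  x = 13: rhs = 13, matching y values: none (0 points).
  x = 14: rhs = 17, matching y values: 6, 13 (2 points).
  x = 15: rhs = 10, matching y values: none (0 points).
  x = 16: rhs = 17, matching y values: 6, 13 (2 points).
  x = 17: rhs = 6, matching y values: 5, 14 (2 points).
  x = 18: rhs = 2, matching y values: none (0 points).
Total affine count: 26.
Full point count |E(F_19)| = 26 + 1 = 27.
Hasse bound: |27 − (19+1)| = |7| = 7 ≤ 2√19 ≈ 8.7178 ✓.


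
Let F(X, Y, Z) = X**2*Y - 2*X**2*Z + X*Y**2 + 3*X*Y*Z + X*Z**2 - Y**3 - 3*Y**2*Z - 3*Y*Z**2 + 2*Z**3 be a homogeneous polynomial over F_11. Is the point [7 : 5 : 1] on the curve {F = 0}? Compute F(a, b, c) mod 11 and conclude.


F(7,5,1) ≡ 1 (mod 11); P is NOT on the curve.

Evaluate F(7, 5, 1) term-by-term (mod 11).
  X**2*Y ↦ 1·49·5·1 = 245
  -2*X**2*Z ↦ -2·49·1·1 = -98
  X*Y**2 ↦ 1·7·25·1 = 175
  3*X*Y*Z ↦ 3·7·5·1 = 105
  X*Z**2 ↦ 1·7·1·1 = 7
  -Y**3 ↦ -1·1·125·1 = -125
  -3*Y**2*Z ↦ -3·1·25·1 = -75
  -3*Y*Z**2 ↦ -3·1·5·1 = -15
  2*Z**3 ↦ 2·1·1·1 = 2
Sum: F(7, 5, 1) = (245) + (-98) + (175) + (105) + (7) + (-125) + (-75) + (-15) + (2) = 221.
Reducing mod 11: 221 ≡ 1 (mod 11).
Since F(a, b, c) ≡ 1 ≠ 0 (mod 11), P does NOT lie on the curve.


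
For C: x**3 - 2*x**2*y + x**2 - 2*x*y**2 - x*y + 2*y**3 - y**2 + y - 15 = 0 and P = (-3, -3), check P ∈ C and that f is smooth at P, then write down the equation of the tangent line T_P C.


Tangent line at P: -30*x + 10*y - 60 = 0.

Step 1: f(-3, -3) = 0, so P lies on C.
Step 2: partial derivatives
  f_x(x, y) = 3*x**2 - 4*x*y + 2*x - 2*y**2 - y, f_y(x, y) = -2*x**2 - 4*x*y - x + 6*y**2 - 2*y + 1.
  f_x(P) = -30, f_y(P) = 10 (gradient nonzero, so P is smooth).
Step 3: tangent line at P: -30·(x − -3) + 10·(y − -3) = 0.
Expanding: -30*x + 10*y - 60 = 0.


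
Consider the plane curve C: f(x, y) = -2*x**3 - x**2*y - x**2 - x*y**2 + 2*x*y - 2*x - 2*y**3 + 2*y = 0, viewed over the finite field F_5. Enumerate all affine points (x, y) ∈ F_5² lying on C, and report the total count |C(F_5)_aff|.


Affine F_5-points: {(0, 0), (0, 1), (0, 4), (1, 0), (1, 1), (2, 3), (3, 1), (4, 3)}; count = 8.

For each of the 25 pairs (x, y) ∈ F_5², evaluate f(x, y) mod 5. Record the zeros.
  x = 0: [0↦0, 1↦0, 2↦3, 3↦2, 4↦0]  zeros at y ∈ {0, 1, 4}
  x = 1: [0↦0, 1↦0, 2↦1, 3↦1, 4↦3]  zeros at y ∈ {0, 1}
  x = 2: [0↦1, 1↦4, 2↦1, 3↦0, 4↦4]  zeros at y ∈ {3}
  x = 3: [0↦1, 1↦0, 2↦1, 3↦2, 4↦1]  zeros at y ∈ {1}
  x = 4: [0↦3, 1↦1, 2↦4, 3↦0, 4↦2]  zeros at y ∈ {3}
Collecting zeros: affine points = {(0, 0), (0, 1), (0, 4), (1, 0), (1, 1), (2, 3), (3, 1), (4, 3)}.
Total count |C(F_5)_aff| = 8.


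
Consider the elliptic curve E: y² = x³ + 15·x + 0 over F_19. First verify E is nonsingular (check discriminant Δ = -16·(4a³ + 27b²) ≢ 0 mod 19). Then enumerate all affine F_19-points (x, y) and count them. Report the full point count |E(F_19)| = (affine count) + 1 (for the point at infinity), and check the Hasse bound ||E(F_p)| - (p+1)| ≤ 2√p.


Affine points = {(0, 0), (1, 4), (1, 15), (2, 0), (7, 7), (7, 12), (8, 9), (8, 10), (9, 3), (9, 16), (13, 6), (13, 13), (14, 3), (14, 16), (15, 3), (15, 16), (16, 2), (16, 17), (17, 0)}; affine count = 19; |E(F_19)| = 20.

Discriminant check: Δ ∝ 4a³ + 27b² = 4·15³ + 27·0² = 4·3375 + 27·0 ≡ 10 (mod 19). Nonzero ⇒ E is nonsingular.
For each x ∈ F_19, compute rhs = x³ + 15·x + 0 mod 19, then count y ∈ F_19 with y² ≡ rhs.
  x = 0: rhs = 0, matching y values: 0 (1 points).
  x = 1: rhs = 16, matching y values: 4, 15 (2 points).
  x = 2: rhs = 0, matching y values: 0 (1 points).
  x = 3: rhs = 15, matching y values: none (0 points).
  x = 4: rhs = 10, matching y values: none (0 points).
  x = 5: rhs = 10, matching y values: none (0 points).
  x = 6: rhs = 2, matching y values: none (0 points).
  x = 7: rhs = 11, matching y values: 7, 12 (2 points).
  x = 8: rhs = 5, matching y values: 9, 10 (2 points).
  x = 9: rhs = 9, matching y values: 3, 16 (2 points).
  x = 10: rhs = 10, matching y values: none (0 points).
  x = 11: rhs = 14, matching y values: none (0 points).
  x = 12: rhs = 8, matching y values: none (0 points).
  x = 13: rhs = 17, matching y values: 6, 13 (2 points).
  x = 14: rhs = 9, matching y values: 3, 16 (2 points).
  x = 15: rhs = 9, matching y values: 3, 16 (2 points).
  x = 16: rhs = 4, matching y values: 2, 17 (2 points).
  x = 17: rhs = 0, matching y values: 0 (1 points).
  x = 18: rhs = 3, matching y values: none (0 points).
Total affine count: 19.
Full point count |E(F_19)| = 19 + 1 = 20.
Hasse bound: |20 − (19+1)| = |0| = 0 ≤ 2√19 ≈ 8.7178 ✓.


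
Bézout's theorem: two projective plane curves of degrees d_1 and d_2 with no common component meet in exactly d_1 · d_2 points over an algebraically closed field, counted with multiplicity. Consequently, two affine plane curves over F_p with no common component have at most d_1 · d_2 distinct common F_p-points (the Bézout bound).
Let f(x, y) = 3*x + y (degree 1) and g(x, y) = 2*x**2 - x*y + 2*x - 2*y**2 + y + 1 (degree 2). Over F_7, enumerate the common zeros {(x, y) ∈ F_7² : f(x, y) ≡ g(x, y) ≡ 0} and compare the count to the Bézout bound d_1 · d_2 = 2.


Common zeros: {(3, 5), (5, 6)}; count = 2; Bézout bound = 2.

deg(f) = 1, deg(g) = 2, so Bézout bound = 2.
Scan x ∈ F_7. For each x, list the y ∈ F_7 with f(x, y) ≡ 0 and those with g(x, y) ≡ 0 (mod 7); the common zeros in that column are the intersection.
  x = 0: f ≡ 0 at y ∈ {0}; g ≡ 0 at y ∈ {1, 3}; common: ∅.
  x = 1: f ≡ 0 at y ∈ {4}; g ≡ 0 at y ∈ ∅; common: ∅.
  x = 2: f ≡ 0 at y ∈ {1}; g ≡ 0 at y ∈ {5}; common: ∅.
  x = 3: f ≡ 0 at y ∈ {5}; g ≡ 0 at y ∈ {1, 5}; common: {5}.
  x = 4: f ≡ 0 at y ∈ {2}; g ≡ 0 at y ∈ {3, 6}; common: ∅.
  x = 5: f ≡ 0 at y ∈ {6}; g ≡ 0 at y ∈ {6}; common: {6}.
  x = 6: f ≡ 0 at y ∈ {3}; g ≡ 0 at y ∈ ∅; common: ∅.
Collecting: common zeros = {(3, 5), (5, 6)}, so the count is 2.
Comparison with the Bézout bound: 2 ≤ 2 = deg(f)·deg(g), as expected for curves with no common component (the bound is attained).


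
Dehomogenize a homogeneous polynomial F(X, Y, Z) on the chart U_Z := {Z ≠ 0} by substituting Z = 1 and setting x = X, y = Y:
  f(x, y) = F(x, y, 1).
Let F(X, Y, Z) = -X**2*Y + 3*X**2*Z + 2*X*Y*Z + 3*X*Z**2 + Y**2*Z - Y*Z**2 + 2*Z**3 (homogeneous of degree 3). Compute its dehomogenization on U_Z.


f(x, y) = -x**2*y + 3*x**2 + 2*x*y + 3*x + y**2 - y + 2

On U_Z we set Z = 1. Each monomial c·X^i·Y^j·Z^k in F becomes c·x^i·y^j·1^k = c·x^i·y^j.
Substituting Z = 1: F(X, Y, 1) = -x**2*y + 3*x**2 + 2*x*y + 3*x + y**2 - y + 2.
Note: deg(f) ≤ deg(F) = 3; strict inequality happens when F is divisible by Z (lost terms).


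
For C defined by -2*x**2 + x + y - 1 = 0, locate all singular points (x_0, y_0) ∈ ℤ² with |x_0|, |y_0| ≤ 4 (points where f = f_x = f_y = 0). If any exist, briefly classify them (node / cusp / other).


No singular points in the scanned grid; C is smooth there.

Compute partial derivatives:
  f_x = 1 - 4*x.
  f_y = 1.
f_y = 1 is a nonzero constant, so f_y never vanishes: no point (x, y) can satisfy f = f_x = f_y = 0. In particular no (x, y) ∈ {−4, ..., 4}² is singular; the curve is smooth.


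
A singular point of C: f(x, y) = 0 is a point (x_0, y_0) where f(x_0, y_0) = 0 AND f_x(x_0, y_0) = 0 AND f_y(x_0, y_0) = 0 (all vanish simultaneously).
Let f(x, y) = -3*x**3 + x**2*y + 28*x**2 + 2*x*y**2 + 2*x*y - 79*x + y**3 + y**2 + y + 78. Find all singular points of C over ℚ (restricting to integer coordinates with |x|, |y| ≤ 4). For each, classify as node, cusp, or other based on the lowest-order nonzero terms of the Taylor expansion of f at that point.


Singular points: {(3, -2)}; classification: node.

Compute partial derivatives:
  f_x = -9*x**2 + 2*x*y + 56*x + 2*y**2 + 2*y - 79.
  f_y = x**2 + 4*x*y + 2*x + 3*y**2 + 2*y + 1.
Scan x_0 ∈ {−4, ..., 4}. For each x_0, f_y(x_0, y) is a polynomial in y; find its integer roots y ∈ {−4, ..., 4}, then test f_x and f at those candidates.
  x = -4: f_y(-4, y) = 3*y**2 - 14*y + 9; no integer root y with |y| ≤ 4.
  x = -3: f_y(-3, y) = 3*y**2 - 10*y + 4; no integer root y with |y| ≤ 4.
  x = -2: f_y(-2, y) = 3*y**2 - 6*y + 1; no integer root y with |y| ≤ 4.
  x = -1: f_y(-1, y) = 3*y**2 - 2*y; vanishes at y ∈ {0}. (-1, 0): f_x = -144 ≠ 0.
  x = 0: f_y(0, y) = 3*y**2 + 2*y + 1; no integer root y with |y| ≤ 4.
  x = 1: f_y(1, y) = 3*y**2 + 6*y + 4; no integer root y with |y| ≤ 4.
  x = 2: f_y(2, y) = 3*y**2 + 10*y + 9; no integer root y with |y| ≤ 4.
  x = 3: f_y(3, y) = 3*y**2 + 14*y + 16; vanishes at y ∈ {-2}. (3, -2): f_x = 0, f = 0 — SINGULAR.
  x = 4: f_y(4, y) = 3*y**2 + 18*y + 25; no integer root y with |y| ≤ 4.
Only singular point on the grid: (3, -2).
Classify: substitute x = 3 + u, y = -2 + v and expand: f = -3*u**3 + u**2*v - u**2 + 2*u*v**2 + v**3 + v**2.
No constant or linear terms (consistent with a singular point). Quadratic part: -u**2 + v**2. Cubic part: -3*u**3 + u**2*v + 2*u*v**2 + v**3.
The quadratic part v**2 - u**2 = (v − u)(v + u) splits into two distinct linear factors, so there are two distinct tangent lines y − -2 = ±(x − 3) — this is a node (ordinary double point).
Classification: node.


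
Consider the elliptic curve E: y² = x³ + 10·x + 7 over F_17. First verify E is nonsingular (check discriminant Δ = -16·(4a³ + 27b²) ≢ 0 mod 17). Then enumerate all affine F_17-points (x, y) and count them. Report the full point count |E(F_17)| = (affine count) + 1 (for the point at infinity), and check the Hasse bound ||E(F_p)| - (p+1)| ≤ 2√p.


Affine points = {(1, 1), (1, 16), (2, 1), (2, 16), (3, 8), (3, 9), (4, 3), (4, 14), (8, 2), (8, 15), (10, 6), (10, 11), (12, 6), (12, 11), (14, 1), (14, 16), (15, 8), (15, 9), (16, 8), (16, 9)}; affine count = 20; |E(F_17)| = 21.

Discriminant check: Δ ∝ 4a³ + 27b² = 4·10³ + 27·7² = 4·1000 + 27·49 ≡ 2 (mod 17). Nonzero ⇒ E is nonsingular.
For each x ∈ F_17, compute rhs = x³ + 10·x + 7 mod 17, then count y ∈ F_17 with y² ≡ rhs.
  x = 0: rhs = 7, matching y values: none (0 points).
  x = 1: rhs = 1, matching y values: 1, 16 (2 points).
  x = 2: rhs = 1, matching y values: 1, 16 (2 points).
  x = 3: rhs = 13, matching y values: 8, 9 (2 points).
  x = 4: rhs = 9, matching y values: 3, 14 (2 points).
  x = 5: rhs = 12, matching y values: none (0 points).
  x = 6: rhs = 11, matching y values: none (0 points).
  x = 7: rhs = 12, matching y values: none (0 points).
  x = 8: rhs = 4, matching y values: 2, 15 (2 points).
  x = 9: rhs = 10, matching y values: none (0 points).
  x = 10: rhs = 2, matching y values: 6, 11 (2 points).
  x = 11: rhs = 3, matching y values: none (0 points).
  x = 12: rhs = 2, matching y values: 6, 11 (2 points).
  x = 13: rhs = 5, matching y values: none (0 points).
  x = 14: rhs = 1, matching y values: 1, 16 (2 points).
  x = 15: rhs = 13, matching y values: 8, 9 (2 points).
  x = 16: rhs = 13, matching y values: 8, 9 (2 points).
Total affine count: 20.
Full point count |E(F_17)| = 20 + 1 = 21.
Hasse bound: |21 − (17+1)| = |3| = 3 ≤ 2√17 ≈ 8.2462 ✓.


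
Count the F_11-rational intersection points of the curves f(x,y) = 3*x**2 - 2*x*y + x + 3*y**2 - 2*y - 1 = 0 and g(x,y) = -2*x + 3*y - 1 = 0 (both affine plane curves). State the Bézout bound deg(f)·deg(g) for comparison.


Common zeros: ∅; count = 0; Bézout bound = 2.

deg(f) = 2, deg(g) = 1, so Bézout bound = 2.
Scan x ∈ F_11. For each x, list the y ∈ F_11 with f(x, y) ≡ 0 and those with g(x, y) ≡ 0 (mod 11); the common zeros in that column are the intersection.
  x = 0: f ≡ 0 at y ∈ {1, 7}; g ≡ 0 at y ∈ {4}; common: ∅.
  x = 1: f ≡ 0 at y ∈ ∅; g ≡ 0 at y ∈ {1}; common: ∅.
  x = 2: f ≡ 0 at y ∈ {3, 10}; g ≡ 0 at y ∈ {9}; common: ∅.
  x = 3: f ≡ 0 at y ∈ ∅; g ≡ 0 at y ∈ {6}; common: ∅.
  x = 4: f ≡ 0 at y ∈ {1, 6}; g ≡ 0 at y ∈ {3}; common: ∅.
  x = 5: f ≡ 0 at y ∈ ∅; g ≡ 0 at y ∈ {0}; common: ∅.
  x = 6: f ≡ 0 at y ∈ ∅; g ≡ 0 at y ∈ {8}; common: ∅.
  x = 7: f ≡ 0 at y ∈ {3, 6}; g ≡ 0 at y ∈ {5}; common: ∅.
  x = 8: f ≡ 0 at y ∈ {7, 10}; g ≡ 0 at y ∈ {2}; common: ∅.
  x = 9: f ≡ 0 at y ∈ ∅; g ≡ 0 at y ∈ {10}; common: ∅.
  x = 10: f ≡ 0 at y ∈ ∅; g ≡ 0 at y ∈ {7}; common: ∅.
Collecting: common zeros = ∅, so the count is 0.
Comparison with the Bézout bound: 0 ≤ 2 = deg(f)·deg(g), as expected for curves with no common component (the affine F_11-count falls short of the bound because intersections may lie at infinity, over extension fields, or carry multiplicity).


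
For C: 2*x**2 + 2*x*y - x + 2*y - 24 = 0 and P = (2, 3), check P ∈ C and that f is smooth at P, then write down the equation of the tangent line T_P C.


Tangent line at P: 13*x + 6*y - 44 = 0.

Step 1: f(2, 3) = 0, so P lies on C.
Step 2: partial derivatives
  f_x(x, y) = 4*x + 2*y - 1, f_y(x, y) = 2*x + 2.
  f_x(P) = 13, f_y(P) = 6 (gradient nonzero, so P is smooth).
Step 3: tangent line at P: 13·(x − 2) + 6·(y − 3) = 0.
Expanding: 13*x + 6*y - 44 = 0.


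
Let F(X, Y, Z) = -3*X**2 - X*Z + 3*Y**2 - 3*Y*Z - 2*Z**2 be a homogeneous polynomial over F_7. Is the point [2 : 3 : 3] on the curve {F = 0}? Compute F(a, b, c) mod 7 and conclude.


F(2,3,3) ≡ 6 (mod 7); P is NOT on the curve.

Evaluate F(2, 3, 3) term-by-term (mod 7).
  -3*X**2 ↦ -3·4·1·1 = -12
  -X*Z ↦ -1·2·1·3 = -6
  3*Y**2 ↦ 3·1·9·1 = 27
  -3*Y*Z ↦ -3·1·3·3 = -27
  -2*Z**2 ↦ -2·1·1·9 = -18
Sum: F(2, 3, 3) = (-12) + (-6) + (27) + (-27) + (-18) = -36.
Reducing mod 7: -36 ≡ 6 (mod 7).
Since F(a, b, c) ≡ 6 ≠ 0 (mod 7), P does NOT lie on the curve.


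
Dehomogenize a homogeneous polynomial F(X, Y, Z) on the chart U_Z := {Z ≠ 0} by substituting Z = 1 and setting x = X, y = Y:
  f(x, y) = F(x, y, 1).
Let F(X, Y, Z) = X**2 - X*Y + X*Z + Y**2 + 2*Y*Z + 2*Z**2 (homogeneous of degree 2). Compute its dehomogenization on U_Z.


f(x, y) = x**2 - x*y + x + y**2 + 2*y + 2

On U_Z we set Z = 1. Each monomial c·X^i·Y^j·Z^k in F becomes c·x^i·y^j·1^k = c·x^i·y^j.
Substituting Z = 1: F(X, Y, 1) = x**2 - x*y + x + y**2 + 2*y + 2.
Note: deg(f) ≤ deg(F) = 2; strict inequality happens when F is divisible by Z (lost terms).


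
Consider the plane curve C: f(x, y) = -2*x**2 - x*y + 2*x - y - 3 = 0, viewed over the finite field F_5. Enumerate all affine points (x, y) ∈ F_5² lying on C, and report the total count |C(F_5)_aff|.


Affine F_5-points: {(0, 2), (1, 1), (2, 1), (3, 0)}; count = 4.

For each of the 25 pairs (x, y) ∈ F_5², evaluate f(x, y) mod 5. Record the zeros.
  x = 0: [0↦2, 1↦1, 2↦0, 3↦4, 4↦3]  zeros at y ∈ {2}
  x = 1: [0↦2, 1↦0, 2↦3, 3↦1, 4↦4]  zeros at y ∈ {1}
  x = 2: [0↦3, 1↦0, 2↦2, 3↦4, 4↦1]  zeros at y ∈ {1}
  x = 3: [0↦0, 1↦1, 2↦2, 3↦3, 4↦4]  zeros at y ∈ {0}
  x = 4: [0↦3, 1↦3, 2↦3, 3↦3, 4↦3]  zeros at y ∈ ∅
Collecting zeros: affine points = {(0, 2), (1, 1), (2, 1), (3, 0)}.
Total count |C(F_5)_aff| = 4.


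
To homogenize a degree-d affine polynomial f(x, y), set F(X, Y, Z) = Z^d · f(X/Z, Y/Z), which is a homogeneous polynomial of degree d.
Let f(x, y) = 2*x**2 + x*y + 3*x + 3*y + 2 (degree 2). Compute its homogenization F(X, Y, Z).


F(X, Y, Z) = 2*X**2 + X*Y + 3*X*Z + 3*Y*Z + 2*Z**2

deg(f) = 2.
Substitute x = X/Z, y = Y/Z into f, then multiply by Z^2.
  monomial 2·x^2·y^0 ↦ 2·X^2·Y^0·Z^0.
  monomial 1·x^1·y^1 ↦ 1·X^1·Y^1·Z^0.
  monomial 3·x^1·y^0 ↦ 3·X^1·Y^0·Z^1.
  monomial 3·x^0·y^1 ↦ 3·X^0·Y^1·Z^1.
  monomial 2·x^0·y^0 ↦ 2·X^0·Y^0·Z^2.
Collecting: F(X, Y, Z) = 2*X**2 + X*Y + 3*X*Z + 3*Y*Z + 2*Z**2.


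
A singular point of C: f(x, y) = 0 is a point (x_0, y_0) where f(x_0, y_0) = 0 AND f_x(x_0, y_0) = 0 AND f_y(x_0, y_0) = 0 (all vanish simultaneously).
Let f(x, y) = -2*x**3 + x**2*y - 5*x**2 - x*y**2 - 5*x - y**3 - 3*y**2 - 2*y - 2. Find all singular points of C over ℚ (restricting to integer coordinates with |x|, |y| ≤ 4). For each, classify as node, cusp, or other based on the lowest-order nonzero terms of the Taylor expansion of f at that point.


Singular points: {(-1, -1)}; classification: cusp.

Compute partial derivatives:
  f_x = -6*x**2 + 2*x*y - 10*x - y**2 - 5.
  f_y = x**2 - 2*x*y - 3*y**2 - 6*y - 2.
Scan x_0 ∈ {−4, ..., 4}. For each x_0, f_y(x_0, y) is a polynomial in y; find its integer roots y ∈ {−4, ..., 4}, then test f_x and f at those candidates.
  x = -4: f_y(-4, y) = -3*y**2 + 2*y + 14; no integer root y with |y| ≤ 4.
  x = -3: f_y(-3, y) = 7 - 3*y**2; no integer root y with |y| ≤ 4.
  x = -2: f_y(-2, y) = -3*y**2 - 2*y + 2; no integer root y with |y| ≤ 4.
  x = -1: f_y(-1, y) = -3*y**2 - 4*y - 1; vanishes at y ∈ {-1}. (-1, -1): f_x = 0, f = 0 — SINGULAR.
  x = 0: f_y(0, y) = -3*y**2 - 6*y - 2; no integer root y with |y| ≤ 4.
  x = 1: f_y(1, y) = -3*y**2 - 8*y - 1; no integer root y with |y| ≤ 4.
  x = 2: f_y(2, y) = -3*y**2 - 10*y + 2; no integer root y with |y| ≤ 4.
  x = 3: f_y(3, y) = -3*y**2 - 12*y + 7; no integer root y with |y| ≤ 4.
  x = 4: f_y(4, y) = -3*y**2 - 14*y + 14; no integer root y with |y| ≤ 4.
Only singular point on the grid: (-1, -1).
Classify: substitute x = -1 + u, y = -1 + v and expand: f = -2*u**3 + u**2*v - u*v**2 - v**3 + v**2.
No constant or linear terms (consistent with a singular point). Quadratic part: v**2. Cubic part: -2*u**3 + u**2*v - u*v**2 - v**3.
The quadratic part v**2 is a perfect square, so there is a single (double) tangent line v = 0, i.e. y = -1. Restricting the cubic part to that line (v = 0) leaves -2*u**3 ≠ 0, so f is not divisible by v and the branch is v² ≈ 2*u**3 to lowest order — this is a cusp.
Classification: cusp.
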